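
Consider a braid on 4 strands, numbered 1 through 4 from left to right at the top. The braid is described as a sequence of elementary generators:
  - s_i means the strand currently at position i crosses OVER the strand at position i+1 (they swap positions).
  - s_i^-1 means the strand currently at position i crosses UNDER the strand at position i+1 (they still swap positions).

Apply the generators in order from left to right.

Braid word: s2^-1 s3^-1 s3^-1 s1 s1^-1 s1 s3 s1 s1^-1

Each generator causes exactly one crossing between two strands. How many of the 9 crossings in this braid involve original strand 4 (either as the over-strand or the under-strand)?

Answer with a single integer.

Gen 1: crossing 2x3. Involves strand 4? no. Count so far: 0
Gen 2: crossing 2x4. Involves strand 4? yes. Count so far: 1
Gen 3: crossing 4x2. Involves strand 4? yes. Count so far: 2
Gen 4: crossing 1x3. Involves strand 4? no. Count so far: 2
Gen 5: crossing 3x1. Involves strand 4? no. Count so far: 2
Gen 6: crossing 1x3. Involves strand 4? no. Count so far: 2
Gen 7: crossing 2x4. Involves strand 4? yes. Count so far: 3
Gen 8: crossing 3x1. Involves strand 4? no. Count so far: 3
Gen 9: crossing 1x3. Involves strand 4? no. Count so far: 3

Answer: 3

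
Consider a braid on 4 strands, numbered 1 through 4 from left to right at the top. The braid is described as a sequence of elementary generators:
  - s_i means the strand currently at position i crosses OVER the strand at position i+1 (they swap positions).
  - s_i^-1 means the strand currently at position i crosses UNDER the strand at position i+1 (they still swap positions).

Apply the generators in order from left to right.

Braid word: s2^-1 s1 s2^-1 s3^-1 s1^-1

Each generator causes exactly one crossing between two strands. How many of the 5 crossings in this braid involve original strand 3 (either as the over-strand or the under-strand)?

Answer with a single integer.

Gen 1: crossing 2x3. Involves strand 3? yes. Count so far: 1
Gen 2: crossing 1x3. Involves strand 3? yes. Count so far: 2
Gen 3: crossing 1x2. Involves strand 3? no. Count so far: 2
Gen 4: crossing 1x4. Involves strand 3? no. Count so far: 2
Gen 5: crossing 3x2. Involves strand 3? yes. Count so far: 3

Answer: 3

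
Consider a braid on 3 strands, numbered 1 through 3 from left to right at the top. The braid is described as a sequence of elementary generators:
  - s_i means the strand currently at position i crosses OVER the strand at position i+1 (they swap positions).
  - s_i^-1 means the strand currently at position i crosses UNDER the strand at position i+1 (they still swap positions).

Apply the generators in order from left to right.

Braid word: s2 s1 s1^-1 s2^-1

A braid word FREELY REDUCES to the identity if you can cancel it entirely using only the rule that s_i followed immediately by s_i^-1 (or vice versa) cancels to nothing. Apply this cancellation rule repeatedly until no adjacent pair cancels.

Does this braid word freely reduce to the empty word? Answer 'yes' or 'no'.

Answer: yes

Derivation:
Gen 1 (s2): push. Stack: [s2]
Gen 2 (s1): push. Stack: [s2 s1]
Gen 3 (s1^-1): cancels prior s1. Stack: [s2]
Gen 4 (s2^-1): cancels prior s2. Stack: []
Reduced word: (empty)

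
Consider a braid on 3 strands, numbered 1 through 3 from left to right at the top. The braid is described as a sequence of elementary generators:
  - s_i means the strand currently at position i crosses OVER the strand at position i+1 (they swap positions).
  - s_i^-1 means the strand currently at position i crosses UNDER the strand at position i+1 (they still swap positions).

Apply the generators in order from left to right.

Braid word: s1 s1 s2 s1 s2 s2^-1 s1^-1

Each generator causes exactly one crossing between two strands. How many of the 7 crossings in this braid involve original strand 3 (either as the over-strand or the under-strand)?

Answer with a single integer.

Gen 1: crossing 1x2. Involves strand 3? no. Count so far: 0
Gen 2: crossing 2x1. Involves strand 3? no. Count so far: 0
Gen 3: crossing 2x3. Involves strand 3? yes. Count so far: 1
Gen 4: crossing 1x3. Involves strand 3? yes. Count so far: 2
Gen 5: crossing 1x2. Involves strand 3? no. Count so far: 2
Gen 6: crossing 2x1. Involves strand 3? no. Count so far: 2
Gen 7: crossing 3x1. Involves strand 3? yes. Count so far: 3

Answer: 3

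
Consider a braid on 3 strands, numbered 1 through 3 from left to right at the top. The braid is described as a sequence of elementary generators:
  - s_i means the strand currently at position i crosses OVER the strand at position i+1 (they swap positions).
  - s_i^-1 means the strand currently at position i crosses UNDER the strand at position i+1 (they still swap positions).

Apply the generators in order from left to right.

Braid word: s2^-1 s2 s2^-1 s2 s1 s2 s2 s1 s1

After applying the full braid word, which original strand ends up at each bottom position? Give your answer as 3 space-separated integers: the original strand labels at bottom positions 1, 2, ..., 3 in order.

Gen 1 (s2^-1): strand 2 crosses under strand 3. Perm now: [1 3 2]
Gen 2 (s2): strand 3 crosses over strand 2. Perm now: [1 2 3]
Gen 3 (s2^-1): strand 2 crosses under strand 3. Perm now: [1 3 2]
Gen 4 (s2): strand 3 crosses over strand 2. Perm now: [1 2 3]
Gen 5 (s1): strand 1 crosses over strand 2. Perm now: [2 1 3]
Gen 6 (s2): strand 1 crosses over strand 3. Perm now: [2 3 1]
Gen 7 (s2): strand 3 crosses over strand 1. Perm now: [2 1 3]
Gen 8 (s1): strand 2 crosses over strand 1. Perm now: [1 2 3]
Gen 9 (s1): strand 1 crosses over strand 2. Perm now: [2 1 3]

Answer: 2 1 3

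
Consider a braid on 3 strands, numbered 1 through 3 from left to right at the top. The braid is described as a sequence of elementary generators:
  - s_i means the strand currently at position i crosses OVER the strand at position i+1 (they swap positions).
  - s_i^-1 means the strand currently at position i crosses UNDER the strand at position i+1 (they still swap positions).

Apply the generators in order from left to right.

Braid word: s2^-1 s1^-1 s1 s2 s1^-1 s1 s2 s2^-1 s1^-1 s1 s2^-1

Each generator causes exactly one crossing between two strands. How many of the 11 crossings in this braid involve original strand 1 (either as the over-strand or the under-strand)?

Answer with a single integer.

Answer: 6

Derivation:
Gen 1: crossing 2x3. Involves strand 1? no. Count so far: 0
Gen 2: crossing 1x3. Involves strand 1? yes. Count so far: 1
Gen 3: crossing 3x1. Involves strand 1? yes. Count so far: 2
Gen 4: crossing 3x2. Involves strand 1? no. Count so far: 2
Gen 5: crossing 1x2. Involves strand 1? yes. Count so far: 3
Gen 6: crossing 2x1. Involves strand 1? yes. Count so far: 4
Gen 7: crossing 2x3. Involves strand 1? no. Count so far: 4
Gen 8: crossing 3x2. Involves strand 1? no. Count so far: 4
Gen 9: crossing 1x2. Involves strand 1? yes. Count so far: 5
Gen 10: crossing 2x1. Involves strand 1? yes. Count so far: 6
Gen 11: crossing 2x3. Involves strand 1? no. Count so far: 6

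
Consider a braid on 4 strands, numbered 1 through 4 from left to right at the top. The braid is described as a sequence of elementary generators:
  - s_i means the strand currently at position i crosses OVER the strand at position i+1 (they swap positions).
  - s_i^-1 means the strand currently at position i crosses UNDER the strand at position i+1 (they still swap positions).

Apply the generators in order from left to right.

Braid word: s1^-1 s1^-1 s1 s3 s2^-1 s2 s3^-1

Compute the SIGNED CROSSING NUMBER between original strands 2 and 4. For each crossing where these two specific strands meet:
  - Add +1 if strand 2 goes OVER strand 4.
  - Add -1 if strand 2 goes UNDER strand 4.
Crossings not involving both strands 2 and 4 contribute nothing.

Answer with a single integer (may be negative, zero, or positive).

Gen 1: crossing 1x2. Both 2&4? no. Sum: 0
Gen 2: crossing 2x1. Both 2&4? no. Sum: 0
Gen 3: crossing 1x2. Both 2&4? no. Sum: 0
Gen 4: crossing 3x4. Both 2&4? no. Sum: 0
Gen 5: crossing 1x4. Both 2&4? no. Sum: 0
Gen 6: crossing 4x1. Both 2&4? no. Sum: 0
Gen 7: crossing 4x3. Both 2&4? no. Sum: 0

Answer: 0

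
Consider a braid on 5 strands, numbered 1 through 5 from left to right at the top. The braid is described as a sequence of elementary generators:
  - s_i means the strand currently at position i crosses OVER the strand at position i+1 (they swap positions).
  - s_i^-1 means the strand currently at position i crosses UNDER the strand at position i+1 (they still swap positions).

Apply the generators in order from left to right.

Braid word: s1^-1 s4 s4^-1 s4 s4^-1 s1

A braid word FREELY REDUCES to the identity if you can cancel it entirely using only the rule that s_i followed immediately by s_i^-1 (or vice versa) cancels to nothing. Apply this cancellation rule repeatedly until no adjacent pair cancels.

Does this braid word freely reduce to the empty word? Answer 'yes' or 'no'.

Answer: yes

Derivation:
Gen 1 (s1^-1): push. Stack: [s1^-1]
Gen 2 (s4): push. Stack: [s1^-1 s4]
Gen 3 (s4^-1): cancels prior s4. Stack: [s1^-1]
Gen 4 (s4): push. Stack: [s1^-1 s4]
Gen 5 (s4^-1): cancels prior s4. Stack: [s1^-1]
Gen 6 (s1): cancels prior s1^-1. Stack: []
Reduced word: (empty)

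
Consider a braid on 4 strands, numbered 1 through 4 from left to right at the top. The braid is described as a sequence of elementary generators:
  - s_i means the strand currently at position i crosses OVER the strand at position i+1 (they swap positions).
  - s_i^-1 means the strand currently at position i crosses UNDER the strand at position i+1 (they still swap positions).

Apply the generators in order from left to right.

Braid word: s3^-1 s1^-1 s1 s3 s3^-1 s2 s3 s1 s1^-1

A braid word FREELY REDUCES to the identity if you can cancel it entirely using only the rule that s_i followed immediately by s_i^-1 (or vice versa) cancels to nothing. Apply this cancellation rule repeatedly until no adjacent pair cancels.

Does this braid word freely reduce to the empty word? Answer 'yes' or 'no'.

Answer: no

Derivation:
Gen 1 (s3^-1): push. Stack: [s3^-1]
Gen 2 (s1^-1): push. Stack: [s3^-1 s1^-1]
Gen 3 (s1): cancels prior s1^-1. Stack: [s3^-1]
Gen 4 (s3): cancels prior s3^-1. Stack: []
Gen 5 (s3^-1): push. Stack: [s3^-1]
Gen 6 (s2): push. Stack: [s3^-1 s2]
Gen 7 (s3): push. Stack: [s3^-1 s2 s3]
Gen 8 (s1): push. Stack: [s3^-1 s2 s3 s1]
Gen 9 (s1^-1): cancels prior s1. Stack: [s3^-1 s2 s3]
Reduced word: s3^-1 s2 s3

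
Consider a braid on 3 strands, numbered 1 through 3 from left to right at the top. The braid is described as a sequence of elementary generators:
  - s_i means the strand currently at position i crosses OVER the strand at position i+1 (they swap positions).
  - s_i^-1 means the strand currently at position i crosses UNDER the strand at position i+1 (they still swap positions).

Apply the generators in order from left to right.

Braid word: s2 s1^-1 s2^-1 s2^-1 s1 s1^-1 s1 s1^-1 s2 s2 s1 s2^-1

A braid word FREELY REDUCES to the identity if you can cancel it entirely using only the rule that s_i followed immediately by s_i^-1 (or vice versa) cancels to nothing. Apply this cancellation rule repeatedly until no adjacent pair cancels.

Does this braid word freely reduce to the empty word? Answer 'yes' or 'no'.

Gen 1 (s2): push. Stack: [s2]
Gen 2 (s1^-1): push. Stack: [s2 s1^-1]
Gen 3 (s2^-1): push. Stack: [s2 s1^-1 s2^-1]
Gen 4 (s2^-1): push. Stack: [s2 s1^-1 s2^-1 s2^-1]
Gen 5 (s1): push. Stack: [s2 s1^-1 s2^-1 s2^-1 s1]
Gen 6 (s1^-1): cancels prior s1. Stack: [s2 s1^-1 s2^-1 s2^-1]
Gen 7 (s1): push. Stack: [s2 s1^-1 s2^-1 s2^-1 s1]
Gen 8 (s1^-1): cancels prior s1. Stack: [s2 s1^-1 s2^-1 s2^-1]
Gen 9 (s2): cancels prior s2^-1. Stack: [s2 s1^-1 s2^-1]
Gen 10 (s2): cancels prior s2^-1. Stack: [s2 s1^-1]
Gen 11 (s1): cancels prior s1^-1. Stack: [s2]
Gen 12 (s2^-1): cancels prior s2. Stack: []
Reduced word: (empty)

Answer: yes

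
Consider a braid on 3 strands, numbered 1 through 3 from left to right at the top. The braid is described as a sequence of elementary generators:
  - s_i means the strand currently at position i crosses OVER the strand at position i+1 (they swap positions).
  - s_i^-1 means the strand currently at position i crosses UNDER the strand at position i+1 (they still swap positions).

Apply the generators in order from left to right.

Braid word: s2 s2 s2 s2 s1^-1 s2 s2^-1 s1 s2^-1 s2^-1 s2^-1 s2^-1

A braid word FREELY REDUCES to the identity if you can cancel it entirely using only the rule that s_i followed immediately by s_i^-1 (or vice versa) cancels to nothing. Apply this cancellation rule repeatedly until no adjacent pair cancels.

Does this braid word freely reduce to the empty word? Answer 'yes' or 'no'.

Answer: yes

Derivation:
Gen 1 (s2): push. Stack: [s2]
Gen 2 (s2): push. Stack: [s2 s2]
Gen 3 (s2): push. Stack: [s2 s2 s2]
Gen 4 (s2): push. Stack: [s2 s2 s2 s2]
Gen 5 (s1^-1): push. Stack: [s2 s2 s2 s2 s1^-1]
Gen 6 (s2): push. Stack: [s2 s2 s2 s2 s1^-1 s2]
Gen 7 (s2^-1): cancels prior s2. Stack: [s2 s2 s2 s2 s1^-1]
Gen 8 (s1): cancels prior s1^-1. Stack: [s2 s2 s2 s2]
Gen 9 (s2^-1): cancels prior s2. Stack: [s2 s2 s2]
Gen 10 (s2^-1): cancels prior s2. Stack: [s2 s2]
Gen 11 (s2^-1): cancels prior s2. Stack: [s2]
Gen 12 (s2^-1): cancels prior s2. Stack: []
Reduced word: (empty)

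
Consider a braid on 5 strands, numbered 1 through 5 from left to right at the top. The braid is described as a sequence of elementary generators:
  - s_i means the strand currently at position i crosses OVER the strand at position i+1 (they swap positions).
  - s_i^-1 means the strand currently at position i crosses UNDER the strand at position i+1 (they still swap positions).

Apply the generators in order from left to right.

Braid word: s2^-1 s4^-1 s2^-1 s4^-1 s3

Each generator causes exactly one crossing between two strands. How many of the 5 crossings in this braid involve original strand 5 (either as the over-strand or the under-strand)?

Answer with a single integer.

Gen 1: crossing 2x3. Involves strand 5? no. Count so far: 0
Gen 2: crossing 4x5. Involves strand 5? yes. Count so far: 1
Gen 3: crossing 3x2. Involves strand 5? no. Count so far: 1
Gen 4: crossing 5x4. Involves strand 5? yes. Count so far: 2
Gen 5: crossing 3x4. Involves strand 5? no. Count so far: 2

Answer: 2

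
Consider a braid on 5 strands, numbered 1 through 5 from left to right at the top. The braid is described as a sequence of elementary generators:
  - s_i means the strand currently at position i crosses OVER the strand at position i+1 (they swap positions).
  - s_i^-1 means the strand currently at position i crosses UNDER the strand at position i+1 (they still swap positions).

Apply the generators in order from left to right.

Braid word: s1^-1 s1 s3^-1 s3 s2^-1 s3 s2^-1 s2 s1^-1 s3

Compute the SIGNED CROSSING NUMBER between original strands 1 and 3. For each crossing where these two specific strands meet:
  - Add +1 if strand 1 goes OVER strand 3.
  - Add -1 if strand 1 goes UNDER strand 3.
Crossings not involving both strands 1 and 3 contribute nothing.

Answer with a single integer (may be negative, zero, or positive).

Gen 1: crossing 1x2. Both 1&3? no. Sum: 0
Gen 2: crossing 2x1. Both 1&3? no. Sum: 0
Gen 3: crossing 3x4. Both 1&3? no. Sum: 0
Gen 4: crossing 4x3. Both 1&3? no. Sum: 0
Gen 5: crossing 2x3. Both 1&3? no. Sum: 0
Gen 6: crossing 2x4. Both 1&3? no. Sum: 0
Gen 7: crossing 3x4. Both 1&3? no. Sum: 0
Gen 8: crossing 4x3. Both 1&3? no. Sum: 0
Gen 9: 1 under 3. Both 1&3? yes. Contrib: -1. Sum: -1
Gen 10: crossing 4x2. Both 1&3? no. Sum: -1

Answer: -1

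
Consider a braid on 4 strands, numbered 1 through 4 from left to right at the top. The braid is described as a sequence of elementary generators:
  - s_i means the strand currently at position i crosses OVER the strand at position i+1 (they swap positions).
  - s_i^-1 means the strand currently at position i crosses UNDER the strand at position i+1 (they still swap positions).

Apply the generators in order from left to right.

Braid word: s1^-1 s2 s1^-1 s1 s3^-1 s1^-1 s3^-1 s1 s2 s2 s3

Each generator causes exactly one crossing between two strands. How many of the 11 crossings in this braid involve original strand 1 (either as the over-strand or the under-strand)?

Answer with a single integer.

Answer: 7

Derivation:
Gen 1: crossing 1x2. Involves strand 1? yes. Count so far: 1
Gen 2: crossing 1x3. Involves strand 1? yes. Count so far: 2
Gen 3: crossing 2x3. Involves strand 1? no. Count so far: 2
Gen 4: crossing 3x2. Involves strand 1? no. Count so far: 2
Gen 5: crossing 1x4. Involves strand 1? yes. Count so far: 3
Gen 6: crossing 2x3. Involves strand 1? no. Count so far: 3
Gen 7: crossing 4x1. Involves strand 1? yes. Count so far: 4
Gen 8: crossing 3x2. Involves strand 1? no. Count so far: 4
Gen 9: crossing 3x1. Involves strand 1? yes. Count so far: 5
Gen 10: crossing 1x3. Involves strand 1? yes. Count so far: 6
Gen 11: crossing 1x4. Involves strand 1? yes. Count so far: 7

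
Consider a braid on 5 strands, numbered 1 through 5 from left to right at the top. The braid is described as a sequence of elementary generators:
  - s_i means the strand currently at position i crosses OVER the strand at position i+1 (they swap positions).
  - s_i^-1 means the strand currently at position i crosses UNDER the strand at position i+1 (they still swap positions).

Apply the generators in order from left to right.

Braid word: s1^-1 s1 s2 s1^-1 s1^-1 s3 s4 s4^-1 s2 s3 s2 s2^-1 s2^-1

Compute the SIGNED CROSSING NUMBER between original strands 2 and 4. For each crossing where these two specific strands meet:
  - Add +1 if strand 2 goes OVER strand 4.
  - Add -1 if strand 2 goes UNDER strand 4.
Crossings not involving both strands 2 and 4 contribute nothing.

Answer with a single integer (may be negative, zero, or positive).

Answer: 0

Derivation:
Gen 1: crossing 1x2. Both 2&4? no. Sum: 0
Gen 2: crossing 2x1. Both 2&4? no. Sum: 0
Gen 3: crossing 2x3. Both 2&4? no. Sum: 0
Gen 4: crossing 1x3. Both 2&4? no. Sum: 0
Gen 5: crossing 3x1. Both 2&4? no. Sum: 0
Gen 6: 2 over 4. Both 2&4? yes. Contrib: +1. Sum: 1
Gen 7: crossing 2x5. Both 2&4? no. Sum: 1
Gen 8: crossing 5x2. Both 2&4? no. Sum: 1
Gen 9: crossing 3x4. Both 2&4? no. Sum: 1
Gen 10: crossing 3x2. Both 2&4? no. Sum: 1
Gen 11: 4 over 2. Both 2&4? yes. Contrib: -1. Sum: 0
Gen 12: 2 under 4. Both 2&4? yes. Contrib: -1. Sum: -1
Gen 13: 4 under 2. Both 2&4? yes. Contrib: +1. Sum: 0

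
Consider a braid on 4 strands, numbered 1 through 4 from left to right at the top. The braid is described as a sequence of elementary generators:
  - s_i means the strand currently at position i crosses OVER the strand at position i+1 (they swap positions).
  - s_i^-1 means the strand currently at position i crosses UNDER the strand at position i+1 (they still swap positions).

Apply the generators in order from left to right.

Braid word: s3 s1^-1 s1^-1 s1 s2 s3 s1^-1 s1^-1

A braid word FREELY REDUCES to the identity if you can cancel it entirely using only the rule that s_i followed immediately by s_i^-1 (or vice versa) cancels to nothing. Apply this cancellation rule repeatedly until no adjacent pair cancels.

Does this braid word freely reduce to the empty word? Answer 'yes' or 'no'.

Gen 1 (s3): push. Stack: [s3]
Gen 2 (s1^-1): push. Stack: [s3 s1^-1]
Gen 3 (s1^-1): push. Stack: [s3 s1^-1 s1^-1]
Gen 4 (s1): cancels prior s1^-1. Stack: [s3 s1^-1]
Gen 5 (s2): push. Stack: [s3 s1^-1 s2]
Gen 6 (s3): push. Stack: [s3 s1^-1 s2 s3]
Gen 7 (s1^-1): push. Stack: [s3 s1^-1 s2 s3 s1^-1]
Gen 8 (s1^-1): push. Stack: [s3 s1^-1 s2 s3 s1^-1 s1^-1]
Reduced word: s3 s1^-1 s2 s3 s1^-1 s1^-1

Answer: no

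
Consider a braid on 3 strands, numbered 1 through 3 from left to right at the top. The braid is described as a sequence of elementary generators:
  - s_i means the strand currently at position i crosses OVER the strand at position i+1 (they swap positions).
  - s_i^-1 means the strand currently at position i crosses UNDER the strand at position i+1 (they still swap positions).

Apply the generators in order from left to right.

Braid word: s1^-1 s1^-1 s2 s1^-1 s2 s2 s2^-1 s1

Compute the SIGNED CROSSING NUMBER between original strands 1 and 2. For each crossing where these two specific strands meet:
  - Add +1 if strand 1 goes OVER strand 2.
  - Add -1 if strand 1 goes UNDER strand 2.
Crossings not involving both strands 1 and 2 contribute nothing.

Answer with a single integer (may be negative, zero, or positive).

Gen 1: 1 under 2. Both 1&2? yes. Contrib: -1. Sum: -1
Gen 2: 2 under 1. Both 1&2? yes. Contrib: +1. Sum: 0
Gen 3: crossing 2x3. Both 1&2? no. Sum: 0
Gen 4: crossing 1x3. Both 1&2? no. Sum: 0
Gen 5: 1 over 2. Both 1&2? yes. Contrib: +1. Sum: 1
Gen 6: 2 over 1. Both 1&2? yes. Contrib: -1. Sum: 0
Gen 7: 1 under 2. Both 1&2? yes. Contrib: -1. Sum: -1
Gen 8: crossing 3x2. Both 1&2? no. Sum: -1

Answer: -1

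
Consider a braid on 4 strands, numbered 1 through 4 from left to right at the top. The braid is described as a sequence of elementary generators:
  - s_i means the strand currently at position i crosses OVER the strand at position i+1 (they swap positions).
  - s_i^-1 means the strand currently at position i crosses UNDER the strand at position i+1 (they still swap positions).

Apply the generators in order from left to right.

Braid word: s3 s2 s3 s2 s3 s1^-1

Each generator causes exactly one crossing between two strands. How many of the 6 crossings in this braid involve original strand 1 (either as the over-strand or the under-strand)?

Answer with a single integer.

Answer: 1

Derivation:
Gen 1: crossing 3x4. Involves strand 1? no. Count so far: 0
Gen 2: crossing 2x4. Involves strand 1? no. Count so far: 0
Gen 3: crossing 2x3. Involves strand 1? no. Count so far: 0
Gen 4: crossing 4x3. Involves strand 1? no. Count so far: 0
Gen 5: crossing 4x2. Involves strand 1? no. Count so far: 0
Gen 6: crossing 1x3. Involves strand 1? yes. Count so far: 1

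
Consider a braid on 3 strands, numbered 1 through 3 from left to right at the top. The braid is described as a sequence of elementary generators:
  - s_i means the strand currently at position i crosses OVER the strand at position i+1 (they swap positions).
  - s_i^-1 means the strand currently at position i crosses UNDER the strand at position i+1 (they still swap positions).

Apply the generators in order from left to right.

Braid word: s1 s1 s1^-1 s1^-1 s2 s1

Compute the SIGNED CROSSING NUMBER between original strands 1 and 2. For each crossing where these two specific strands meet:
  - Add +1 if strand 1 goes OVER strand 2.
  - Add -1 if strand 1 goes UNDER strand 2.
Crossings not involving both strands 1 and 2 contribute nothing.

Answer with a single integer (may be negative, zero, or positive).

Gen 1: 1 over 2. Both 1&2? yes. Contrib: +1. Sum: 1
Gen 2: 2 over 1. Both 1&2? yes. Contrib: -1. Sum: 0
Gen 3: 1 under 2. Both 1&2? yes. Contrib: -1. Sum: -1
Gen 4: 2 under 1. Both 1&2? yes. Contrib: +1. Sum: 0
Gen 5: crossing 2x3. Both 1&2? no. Sum: 0
Gen 6: crossing 1x3. Both 1&2? no. Sum: 0

Answer: 0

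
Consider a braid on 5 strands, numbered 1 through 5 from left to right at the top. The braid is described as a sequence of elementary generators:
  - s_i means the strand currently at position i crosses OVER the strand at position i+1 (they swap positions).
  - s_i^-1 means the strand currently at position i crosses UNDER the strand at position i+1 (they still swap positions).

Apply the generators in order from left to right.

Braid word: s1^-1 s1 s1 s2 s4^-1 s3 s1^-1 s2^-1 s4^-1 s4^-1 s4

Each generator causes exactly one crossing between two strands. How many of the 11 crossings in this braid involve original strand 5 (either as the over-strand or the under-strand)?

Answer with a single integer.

Answer: 3

Derivation:
Gen 1: crossing 1x2. Involves strand 5? no. Count so far: 0
Gen 2: crossing 2x1. Involves strand 5? no. Count so far: 0
Gen 3: crossing 1x2. Involves strand 5? no. Count so far: 0
Gen 4: crossing 1x3. Involves strand 5? no. Count so far: 0
Gen 5: crossing 4x5. Involves strand 5? yes. Count so far: 1
Gen 6: crossing 1x5. Involves strand 5? yes. Count so far: 2
Gen 7: crossing 2x3. Involves strand 5? no. Count so far: 2
Gen 8: crossing 2x5. Involves strand 5? yes. Count so far: 3
Gen 9: crossing 1x4. Involves strand 5? no. Count so far: 3
Gen 10: crossing 4x1. Involves strand 5? no. Count so far: 3
Gen 11: crossing 1x4. Involves strand 5? no. Count so far: 3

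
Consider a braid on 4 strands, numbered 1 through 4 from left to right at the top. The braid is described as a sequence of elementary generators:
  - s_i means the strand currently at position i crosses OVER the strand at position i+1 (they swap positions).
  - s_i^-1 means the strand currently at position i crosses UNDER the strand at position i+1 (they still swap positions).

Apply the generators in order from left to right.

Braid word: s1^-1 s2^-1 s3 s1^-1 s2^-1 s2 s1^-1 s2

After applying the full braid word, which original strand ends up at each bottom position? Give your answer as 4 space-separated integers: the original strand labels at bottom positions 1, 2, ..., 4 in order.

Gen 1 (s1^-1): strand 1 crosses under strand 2. Perm now: [2 1 3 4]
Gen 2 (s2^-1): strand 1 crosses under strand 3. Perm now: [2 3 1 4]
Gen 3 (s3): strand 1 crosses over strand 4. Perm now: [2 3 4 1]
Gen 4 (s1^-1): strand 2 crosses under strand 3. Perm now: [3 2 4 1]
Gen 5 (s2^-1): strand 2 crosses under strand 4. Perm now: [3 4 2 1]
Gen 6 (s2): strand 4 crosses over strand 2. Perm now: [3 2 4 1]
Gen 7 (s1^-1): strand 3 crosses under strand 2. Perm now: [2 3 4 1]
Gen 8 (s2): strand 3 crosses over strand 4. Perm now: [2 4 3 1]

Answer: 2 4 3 1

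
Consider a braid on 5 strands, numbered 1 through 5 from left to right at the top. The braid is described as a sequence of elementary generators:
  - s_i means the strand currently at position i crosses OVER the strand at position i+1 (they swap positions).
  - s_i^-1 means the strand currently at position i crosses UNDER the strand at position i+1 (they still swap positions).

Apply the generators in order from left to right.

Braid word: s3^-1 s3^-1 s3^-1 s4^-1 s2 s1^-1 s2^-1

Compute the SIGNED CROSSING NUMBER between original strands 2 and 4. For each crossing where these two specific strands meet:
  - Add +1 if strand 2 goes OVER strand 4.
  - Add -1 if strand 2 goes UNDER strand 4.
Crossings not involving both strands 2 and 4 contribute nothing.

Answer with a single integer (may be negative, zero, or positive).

Gen 1: crossing 3x4. Both 2&4? no. Sum: 0
Gen 2: crossing 4x3. Both 2&4? no. Sum: 0
Gen 3: crossing 3x4. Both 2&4? no. Sum: 0
Gen 4: crossing 3x5. Both 2&4? no. Sum: 0
Gen 5: 2 over 4. Both 2&4? yes. Contrib: +1. Sum: 1
Gen 6: crossing 1x4. Both 2&4? no. Sum: 1
Gen 7: crossing 1x2. Both 2&4? no. Sum: 1

Answer: 1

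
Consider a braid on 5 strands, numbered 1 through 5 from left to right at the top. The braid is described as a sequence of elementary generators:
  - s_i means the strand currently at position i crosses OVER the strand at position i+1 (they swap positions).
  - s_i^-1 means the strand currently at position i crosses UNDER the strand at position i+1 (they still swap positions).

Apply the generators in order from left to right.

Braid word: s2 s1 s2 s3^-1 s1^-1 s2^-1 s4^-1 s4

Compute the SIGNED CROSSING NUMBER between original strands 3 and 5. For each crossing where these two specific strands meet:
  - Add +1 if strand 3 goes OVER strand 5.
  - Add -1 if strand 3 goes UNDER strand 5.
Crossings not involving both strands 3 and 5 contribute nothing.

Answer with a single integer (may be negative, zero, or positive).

Answer: 0

Derivation:
Gen 1: crossing 2x3. Both 3&5? no. Sum: 0
Gen 2: crossing 1x3. Both 3&5? no. Sum: 0
Gen 3: crossing 1x2. Both 3&5? no. Sum: 0
Gen 4: crossing 1x4. Both 3&5? no. Sum: 0
Gen 5: crossing 3x2. Both 3&5? no. Sum: 0
Gen 6: crossing 3x4. Both 3&5? no. Sum: 0
Gen 7: crossing 1x5. Both 3&5? no. Sum: 0
Gen 8: crossing 5x1. Both 3&5? no. Sum: 0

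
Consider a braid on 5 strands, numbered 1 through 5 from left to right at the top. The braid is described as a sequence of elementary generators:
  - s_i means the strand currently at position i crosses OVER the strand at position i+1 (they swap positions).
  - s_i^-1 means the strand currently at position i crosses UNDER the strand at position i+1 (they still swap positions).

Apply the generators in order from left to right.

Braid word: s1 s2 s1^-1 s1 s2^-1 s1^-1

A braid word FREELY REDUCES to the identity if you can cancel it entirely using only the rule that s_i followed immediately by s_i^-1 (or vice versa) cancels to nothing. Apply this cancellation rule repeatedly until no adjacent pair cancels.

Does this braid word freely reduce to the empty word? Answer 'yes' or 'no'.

Gen 1 (s1): push. Stack: [s1]
Gen 2 (s2): push. Stack: [s1 s2]
Gen 3 (s1^-1): push. Stack: [s1 s2 s1^-1]
Gen 4 (s1): cancels prior s1^-1. Stack: [s1 s2]
Gen 5 (s2^-1): cancels prior s2. Stack: [s1]
Gen 6 (s1^-1): cancels prior s1. Stack: []
Reduced word: (empty)

Answer: yes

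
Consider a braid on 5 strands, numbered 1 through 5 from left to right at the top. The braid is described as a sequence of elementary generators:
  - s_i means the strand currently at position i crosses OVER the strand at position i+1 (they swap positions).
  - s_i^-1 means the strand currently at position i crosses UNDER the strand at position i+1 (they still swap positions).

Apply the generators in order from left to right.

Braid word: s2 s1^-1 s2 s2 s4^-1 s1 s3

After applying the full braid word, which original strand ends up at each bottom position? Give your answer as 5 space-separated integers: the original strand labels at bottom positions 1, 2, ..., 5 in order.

Answer: 1 3 5 2 4

Derivation:
Gen 1 (s2): strand 2 crosses over strand 3. Perm now: [1 3 2 4 5]
Gen 2 (s1^-1): strand 1 crosses under strand 3. Perm now: [3 1 2 4 5]
Gen 3 (s2): strand 1 crosses over strand 2. Perm now: [3 2 1 4 5]
Gen 4 (s2): strand 2 crosses over strand 1. Perm now: [3 1 2 4 5]
Gen 5 (s4^-1): strand 4 crosses under strand 5. Perm now: [3 1 2 5 4]
Gen 6 (s1): strand 3 crosses over strand 1. Perm now: [1 3 2 5 4]
Gen 7 (s3): strand 2 crosses over strand 5. Perm now: [1 3 5 2 4]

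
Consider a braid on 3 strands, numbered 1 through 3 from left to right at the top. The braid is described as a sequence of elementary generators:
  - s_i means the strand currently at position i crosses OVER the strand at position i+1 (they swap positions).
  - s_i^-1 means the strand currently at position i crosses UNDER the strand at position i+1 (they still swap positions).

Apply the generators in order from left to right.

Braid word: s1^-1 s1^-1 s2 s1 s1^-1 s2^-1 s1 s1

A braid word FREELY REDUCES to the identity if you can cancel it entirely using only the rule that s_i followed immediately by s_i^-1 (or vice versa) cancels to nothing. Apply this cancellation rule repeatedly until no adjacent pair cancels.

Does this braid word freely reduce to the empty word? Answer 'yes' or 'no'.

Gen 1 (s1^-1): push. Stack: [s1^-1]
Gen 2 (s1^-1): push. Stack: [s1^-1 s1^-1]
Gen 3 (s2): push. Stack: [s1^-1 s1^-1 s2]
Gen 4 (s1): push. Stack: [s1^-1 s1^-1 s2 s1]
Gen 5 (s1^-1): cancels prior s1. Stack: [s1^-1 s1^-1 s2]
Gen 6 (s2^-1): cancels prior s2. Stack: [s1^-1 s1^-1]
Gen 7 (s1): cancels prior s1^-1. Stack: [s1^-1]
Gen 8 (s1): cancels prior s1^-1. Stack: []
Reduced word: (empty)

Answer: yes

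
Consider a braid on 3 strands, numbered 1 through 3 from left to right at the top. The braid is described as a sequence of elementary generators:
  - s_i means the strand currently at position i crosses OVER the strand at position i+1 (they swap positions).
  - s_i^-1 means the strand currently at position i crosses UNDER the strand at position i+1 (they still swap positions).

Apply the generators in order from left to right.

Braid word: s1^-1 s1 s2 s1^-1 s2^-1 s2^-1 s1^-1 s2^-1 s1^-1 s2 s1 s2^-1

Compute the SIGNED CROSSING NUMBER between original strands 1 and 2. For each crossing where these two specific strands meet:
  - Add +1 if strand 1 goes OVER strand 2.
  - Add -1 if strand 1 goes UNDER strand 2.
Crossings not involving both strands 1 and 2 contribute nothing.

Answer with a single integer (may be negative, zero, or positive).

Answer: -2

Derivation:
Gen 1: 1 under 2. Both 1&2? yes. Contrib: -1. Sum: -1
Gen 2: 2 over 1. Both 1&2? yes. Contrib: -1. Sum: -2
Gen 3: crossing 2x3. Both 1&2? no. Sum: -2
Gen 4: crossing 1x3. Both 1&2? no. Sum: -2
Gen 5: 1 under 2. Both 1&2? yes. Contrib: -1. Sum: -3
Gen 6: 2 under 1. Both 1&2? yes. Contrib: +1. Sum: -2
Gen 7: crossing 3x1. Both 1&2? no. Sum: -2
Gen 8: crossing 3x2. Both 1&2? no. Sum: -2
Gen 9: 1 under 2. Both 1&2? yes. Contrib: -1. Sum: -3
Gen 10: crossing 1x3. Both 1&2? no. Sum: -3
Gen 11: crossing 2x3. Both 1&2? no. Sum: -3
Gen 12: 2 under 1. Both 1&2? yes. Contrib: +1. Sum: -2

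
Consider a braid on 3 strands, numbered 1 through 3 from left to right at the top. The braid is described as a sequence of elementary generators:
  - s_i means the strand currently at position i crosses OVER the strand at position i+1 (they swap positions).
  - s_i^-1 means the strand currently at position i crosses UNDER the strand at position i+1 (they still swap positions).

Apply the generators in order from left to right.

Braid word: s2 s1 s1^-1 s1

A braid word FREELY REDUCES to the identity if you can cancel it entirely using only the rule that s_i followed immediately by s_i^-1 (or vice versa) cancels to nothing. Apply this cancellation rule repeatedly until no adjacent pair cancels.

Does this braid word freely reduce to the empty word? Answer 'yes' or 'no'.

Gen 1 (s2): push. Stack: [s2]
Gen 2 (s1): push. Stack: [s2 s1]
Gen 3 (s1^-1): cancels prior s1. Stack: [s2]
Gen 4 (s1): push. Stack: [s2 s1]
Reduced word: s2 s1

Answer: no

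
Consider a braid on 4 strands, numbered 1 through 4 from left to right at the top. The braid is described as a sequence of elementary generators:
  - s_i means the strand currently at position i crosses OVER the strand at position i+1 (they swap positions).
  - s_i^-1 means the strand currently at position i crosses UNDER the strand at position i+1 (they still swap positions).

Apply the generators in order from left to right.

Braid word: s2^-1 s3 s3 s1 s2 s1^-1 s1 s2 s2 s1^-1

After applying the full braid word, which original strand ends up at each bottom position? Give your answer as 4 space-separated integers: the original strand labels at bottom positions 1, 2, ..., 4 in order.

Answer: 2 3 1 4

Derivation:
Gen 1 (s2^-1): strand 2 crosses under strand 3. Perm now: [1 3 2 4]
Gen 2 (s3): strand 2 crosses over strand 4. Perm now: [1 3 4 2]
Gen 3 (s3): strand 4 crosses over strand 2. Perm now: [1 3 2 4]
Gen 4 (s1): strand 1 crosses over strand 3. Perm now: [3 1 2 4]
Gen 5 (s2): strand 1 crosses over strand 2. Perm now: [3 2 1 4]
Gen 6 (s1^-1): strand 3 crosses under strand 2. Perm now: [2 3 1 4]
Gen 7 (s1): strand 2 crosses over strand 3. Perm now: [3 2 1 4]
Gen 8 (s2): strand 2 crosses over strand 1. Perm now: [3 1 2 4]
Gen 9 (s2): strand 1 crosses over strand 2. Perm now: [3 2 1 4]
Gen 10 (s1^-1): strand 3 crosses under strand 2. Perm now: [2 3 1 4]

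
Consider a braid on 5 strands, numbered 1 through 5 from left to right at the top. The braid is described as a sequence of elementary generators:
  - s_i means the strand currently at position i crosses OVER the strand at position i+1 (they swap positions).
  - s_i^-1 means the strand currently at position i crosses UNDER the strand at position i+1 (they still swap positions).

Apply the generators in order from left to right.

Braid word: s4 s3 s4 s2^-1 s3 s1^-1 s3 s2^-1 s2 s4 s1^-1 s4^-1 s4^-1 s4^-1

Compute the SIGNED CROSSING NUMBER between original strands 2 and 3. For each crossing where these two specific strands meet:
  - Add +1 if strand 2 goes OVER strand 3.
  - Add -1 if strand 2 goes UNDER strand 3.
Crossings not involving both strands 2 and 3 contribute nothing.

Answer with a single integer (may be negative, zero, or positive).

Answer: 0

Derivation:
Gen 1: crossing 4x5. Both 2&3? no. Sum: 0
Gen 2: crossing 3x5. Both 2&3? no. Sum: 0
Gen 3: crossing 3x4. Both 2&3? no. Sum: 0
Gen 4: crossing 2x5. Both 2&3? no. Sum: 0
Gen 5: crossing 2x4. Both 2&3? no. Sum: 0
Gen 6: crossing 1x5. Both 2&3? no. Sum: 0
Gen 7: crossing 4x2. Both 2&3? no. Sum: 0
Gen 8: crossing 1x2. Both 2&3? no. Sum: 0
Gen 9: crossing 2x1. Both 2&3? no. Sum: 0
Gen 10: crossing 4x3. Both 2&3? no. Sum: 0
Gen 11: crossing 5x1. Both 2&3? no. Sum: 0
Gen 12: crossing 3x4. Both 2&3? no. Sum: 0
Gen 13: crossing 4x3. Both 2&3? no. Sum: 0
Gen 14: crossing 3x4. Both 2&3? no. Sum: 0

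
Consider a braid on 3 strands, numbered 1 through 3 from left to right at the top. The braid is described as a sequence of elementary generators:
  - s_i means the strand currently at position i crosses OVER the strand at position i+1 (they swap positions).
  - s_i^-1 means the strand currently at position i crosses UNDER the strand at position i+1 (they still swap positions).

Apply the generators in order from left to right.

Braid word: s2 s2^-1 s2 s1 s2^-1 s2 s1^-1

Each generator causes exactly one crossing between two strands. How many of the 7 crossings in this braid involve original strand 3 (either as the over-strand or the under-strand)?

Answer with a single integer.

Gen 1: crossing 2x3. Involves strand 3? yes. Count so far: 1
Gen 2: crossing 3x2. Involves strand 3? yes. Count so far: 2
Gen 3: crossing 2x3. Involves strand 3? yes. Count so far: 3
Gen 4: crossing 1x3. Involves strand 3? yes. Count so far: 4
Gen 5: crossing 1x2. Involves strand 3? no. Count so far: 4
Gen 6: crossing 2x1. Involves strand 3? no. Count so far: 4
Gen 7: crossing 3x1. Involves strand 3? yes. Count so far: 5

Answer: 5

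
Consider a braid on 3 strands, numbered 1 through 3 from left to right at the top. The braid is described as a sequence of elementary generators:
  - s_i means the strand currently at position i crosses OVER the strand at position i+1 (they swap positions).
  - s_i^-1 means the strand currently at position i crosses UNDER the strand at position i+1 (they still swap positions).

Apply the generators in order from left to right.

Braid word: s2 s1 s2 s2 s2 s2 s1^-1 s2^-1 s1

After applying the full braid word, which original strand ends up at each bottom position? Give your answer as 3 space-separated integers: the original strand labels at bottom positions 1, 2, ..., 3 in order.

Gen 1 (s2): strand 2 crosses over strand 3. Perm now: [1 3 2]
Gen 2 (s1): strand 1 crosses over strand 3. Perm now: [3 1 2]
Gen 3 (s2): strand 1 crosses over strand 2. Perm now: [3 2 1]
Gen 4 (s2): strand 2 crosses over strand 1. Perm now: [3 1 2]
Gen 5 (s2): strand 1 crosses over strand 2. Perm now: [3 2 1]
Gen 6 (s2): strand 2 crosses over strand 1. Perm now: [3 1 2]
Gen 7 (s1^-1): strand 3 crosses under strand 1. Perm now: [1 3 2]
Gen 8 (s2^-1): strand 3 crosses under strand 2. Perm now: [1 2 3]
Gen 9 (s1): strand 1 crosses over strand 2. Perm now: [2 1 3]

Answer: 2 1 3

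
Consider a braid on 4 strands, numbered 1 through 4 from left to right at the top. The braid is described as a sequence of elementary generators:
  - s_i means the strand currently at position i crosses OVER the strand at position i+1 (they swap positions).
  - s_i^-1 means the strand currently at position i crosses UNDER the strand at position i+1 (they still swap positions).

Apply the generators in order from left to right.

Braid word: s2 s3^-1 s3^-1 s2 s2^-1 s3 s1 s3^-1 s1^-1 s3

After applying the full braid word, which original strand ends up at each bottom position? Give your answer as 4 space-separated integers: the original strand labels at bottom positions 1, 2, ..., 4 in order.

Gen 1 (s2): strand 2 crosses over strand 3. Perm now: [1 3 2 4]
Gen 2 (s3^-1): strand 2 crosses under strand 4. Perm now: [1 3 4 2]
Gen 3 (s3^-1): strand 4 crosses under strand 2. Perm now: [1 3 2 4]
Gen 4 (s2): strand 3 crosses over strand 2. Perm now: [1 2 3 4]
Gen 5 (s2^-1): strand 2 crosses under strand 3. Perm now: [1 3 2 4]
Gen 6 (s3): strand 2 crosses over strand 4. Perm now: [1 3 4 2]
Gen 7 (s1): strand 1 crosses over strand 3. Perm now: [3 1 4 2]
Gen 8 (s3^-1): strand 4 crosses under strand 2. Perm now: [3 1 2 4]
Gen 9 (s1^-1): strand 3 crosses under strand 1. Perm now: [1 3 2 4]
Gen 10 (s3): strand 2 crosses over strand 4. Perm now: [1 3 4 2]

Answer: 1 3 4 2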